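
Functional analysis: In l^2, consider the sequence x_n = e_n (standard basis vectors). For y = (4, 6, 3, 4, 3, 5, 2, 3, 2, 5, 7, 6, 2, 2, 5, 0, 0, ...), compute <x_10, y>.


x_10 = e_10 is the standard basis vector with 1 in position 10.
<x_10, y> = y_10 = 5
As n -> infinity, <x_n, y> -> 0, confirming weak convergence of (x_n) to 0.

5


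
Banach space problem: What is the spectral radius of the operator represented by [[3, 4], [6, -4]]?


For a 2x2 matrix, eigenvalues satisfy lambda^2 - (trace)*lambda + det = 0
trace = 3 + -4 = -1
det = 3*-4 - 4*6 = -36
discriminant = (-1)^2 - 4*(-36) = 145
spectral radius = max |eigenvalue| = 6.5208

6.5208


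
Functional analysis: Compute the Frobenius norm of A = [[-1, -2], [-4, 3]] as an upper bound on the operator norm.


||A||_F^2 = sum a_ij^2
= (-1)^2 + (-2)^2 + (-4)^2 + 3^2
= 1 + 4 + 16 + 9 = 30
||A||_F = sqrt(30) = 5.4772

5.4772


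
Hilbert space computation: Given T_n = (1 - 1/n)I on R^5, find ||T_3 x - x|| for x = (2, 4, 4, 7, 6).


T_3 x - x = (1 - 1/3)x - x = -x/3
||x|| = sqrt(121) = 11.0000
||T_3 x - x|| = ||x||/3 = 11.0000/3 = 3.6667

3.6667


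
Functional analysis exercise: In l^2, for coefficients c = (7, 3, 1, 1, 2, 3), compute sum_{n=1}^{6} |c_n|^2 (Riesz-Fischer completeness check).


sum |c_n|^2 = 7^2 + 3^2 + 1^2 + 1^2 + 2^2 + 3^2
= 49 + 9 + 1 + 1 + 4 + 9
= 73

73


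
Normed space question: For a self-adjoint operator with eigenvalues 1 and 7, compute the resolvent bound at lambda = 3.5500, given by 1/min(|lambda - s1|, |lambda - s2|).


dist(3.5500, {1, 7}) = min(|3.5500 - 1|, |3.5500 - 7|)
= min(2.5500, 3.4500) = 2.5500
Resolvent bound = 1/2.5500 = 0.3922

0.3922


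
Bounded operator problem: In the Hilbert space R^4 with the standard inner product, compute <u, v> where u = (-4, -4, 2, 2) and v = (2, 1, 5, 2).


Computing the standard inner product <u, v> = sum u_i * v_i
= -4*2 + -4*1 + 2*5 + 2*2
= -8 + -4 + 10 + 4
= 2

2


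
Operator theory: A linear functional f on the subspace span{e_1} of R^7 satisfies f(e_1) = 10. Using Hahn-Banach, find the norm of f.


The norm of f is given by ||f|| = sup_{||x||=1} |f(x)|.
On span{e_1}, ||e_1|| = 1, so ||f|| = |f(e_1)| / ||e_1||
= |10| / 1 = 10.0000

10.0000


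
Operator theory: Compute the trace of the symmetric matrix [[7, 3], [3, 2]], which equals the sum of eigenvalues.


For a self-adjoint (symmetric) matrix, the eigenvalues are real.
The sum of eigenvalues equals the trace of the matrix.
trace = 7 + 2 = 9

9


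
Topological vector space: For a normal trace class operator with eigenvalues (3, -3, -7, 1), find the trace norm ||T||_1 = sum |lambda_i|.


For a normal operator, singular values equal |eigenvalues|.
Trace norm = sum |lambda_i| = 3 + 3 + 7 + 1
= 14

14


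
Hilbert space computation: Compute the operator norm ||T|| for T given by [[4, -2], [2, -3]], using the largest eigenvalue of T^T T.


A^T A = [[20, -14], [-14, 13]]
trace(A^T A) = 33, det(A^T A) = 64
discriminant = 33^2 - 4*64 = 833
Largest eigenvalue of A^T A = (trace + sqrt(disc))/2 = 30.9309
||T|| = sqrt(30.9309) = 5.5616

5.5616


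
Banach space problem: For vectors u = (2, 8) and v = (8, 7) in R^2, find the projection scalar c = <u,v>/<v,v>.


Computing <u,v> = 2*8 + 8*7 = 72
Computing <v,v> = 8^2 + 7^2 = 113
Projection coefficient = 72/113 = 0.6372

0.6372


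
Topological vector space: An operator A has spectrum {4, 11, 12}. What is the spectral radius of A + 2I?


Spectrum of A + 2I = {6, 13, 14}
Spectral radius = max |lambda| over the shifted spectrum
= max(6, 13, 14) = 14

14


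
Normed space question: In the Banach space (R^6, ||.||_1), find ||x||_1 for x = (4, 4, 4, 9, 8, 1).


The l^1 norm equals the sum of absolute values of all components.
||x||_1 = 4 + 4 + 4 + 9 + 8 + 1
= 30

30.0000


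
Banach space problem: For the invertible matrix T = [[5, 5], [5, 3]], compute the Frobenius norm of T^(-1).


det(T) = 5*3 - 5*5 = -10
T^(-1) = (1/-10) * [[3, -5], [-5, 5]] = [[-0.3000, 0.5000], [0.5000, -0.5000]]
||T^(-1)||_F^2 = (-0.3000)^2 + 0.5000^2 + 0.5000^2 + (-0.5000)^2 = 0.8400
||T^(-1)||_F = sqrt(0.8400) = 0.9165

0.9165


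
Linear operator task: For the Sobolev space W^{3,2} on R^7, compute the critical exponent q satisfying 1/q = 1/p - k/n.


Using the Sobolev embedding formula: 1/q = 1/p - k/n
1/q = 1/2 - 3/7 = 1/14
q = 1/(1/14) = 14

14.0000


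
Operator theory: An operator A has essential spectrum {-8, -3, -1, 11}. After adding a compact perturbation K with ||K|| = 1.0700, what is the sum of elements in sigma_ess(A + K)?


By Weyl's theorem, the essential spectrum is invariant under compact perturbations.
sigma_ess(A + K) = sigma_ess(A) = {-8, -3, -1, 11}
Sum = -8 + -3 + -1 + 11 = -1

-1


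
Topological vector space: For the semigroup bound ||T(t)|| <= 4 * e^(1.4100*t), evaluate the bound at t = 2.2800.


||T(2.2800)|| <= 4 * exp(1.4100 * 2.2800)
= 4 * exp(3.2148)
= 4 * 24.8983
= 99.5932

99.5932


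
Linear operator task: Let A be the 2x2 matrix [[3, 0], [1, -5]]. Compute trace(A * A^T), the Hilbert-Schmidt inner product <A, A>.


trace(A * A^T) = sum of squares of all entries
= 3^2 + 0^2 + 1^2 + (-5)^2
= 9 + 0 + 1 + 25
= 35

35


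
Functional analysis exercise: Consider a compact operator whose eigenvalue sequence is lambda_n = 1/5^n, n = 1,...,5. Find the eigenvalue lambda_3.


The eigenvalue formula gives lambda_3 = 1/5^3
= 1/125
= 0.0080

0.0080


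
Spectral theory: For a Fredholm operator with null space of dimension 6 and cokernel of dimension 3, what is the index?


The Fredholm index is defined as ind(T) = dim(ker T) - dim(coker T)
= 6 - 3
= 3

3


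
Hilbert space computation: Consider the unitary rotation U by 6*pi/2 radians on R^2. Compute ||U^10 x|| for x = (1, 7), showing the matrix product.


U is a rotation by theta = 6*pi/2
U^10 = rotation by 10*theta = 60*pi/2 = 0*pi/2 (mod 2*pi)
cos(0*pi/2) = 1.0000, sin(0*pi/2) = 0.0000
U^10 x = (1.0000 * 1 - 0.0000 * 7, 0.0000 * 1 + 1.0000 * 7)
= (1.0000, 7.0000)
||U^10 x|| = sqrt(1.0000^2 + 7.0000^2) = sqrt(50.0000) = 7.0711

7.0711


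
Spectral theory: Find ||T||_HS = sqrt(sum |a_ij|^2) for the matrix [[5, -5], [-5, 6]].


The Hilbert-Schmidt norm is sqrt(sum of squares of all entries).
Sum of squares = 5^2 + (-5)^2 + (-5)^2 + 6^2
= 25 + 25 + 25 + 36 = 111
||T||_HS = sqrt(111) = 10.5357

10.5357


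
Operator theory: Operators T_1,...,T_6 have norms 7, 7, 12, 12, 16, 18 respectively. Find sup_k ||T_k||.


By the Uniform Boundedness Principle, the supremum of norms is finite.
sup_k ||T_k|| = max(7, 7, 12, 12, 16, 18) = 18

18


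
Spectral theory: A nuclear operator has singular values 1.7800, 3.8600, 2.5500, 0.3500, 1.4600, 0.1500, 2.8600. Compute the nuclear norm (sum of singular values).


The nuclear norm is the sum of all singular values.
||T||_1 = 1.7800 + 3.8600 + 2.5500 + 0.3500 + 1.4600 + 0.1500 + 2.8600
= 13.0100

13.0100


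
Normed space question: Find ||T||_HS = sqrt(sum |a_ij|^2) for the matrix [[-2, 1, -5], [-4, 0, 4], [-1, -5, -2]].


The Hilbert-Schmidt norm is sqrt(sum of squares of all entries).
Sum of squares = (-2)^2 + 1^2 + (-5)^2 + (-4)^2 + 0^2 + 4^2 + (-1)^2 + (-5)^2 + (-2)^2
= 4 + 1 + 25 + 16 + 0 + 16 + 1 + 25 + 4 = 92
||T||_HS = sqrt(92) = 9.5917

9.5917


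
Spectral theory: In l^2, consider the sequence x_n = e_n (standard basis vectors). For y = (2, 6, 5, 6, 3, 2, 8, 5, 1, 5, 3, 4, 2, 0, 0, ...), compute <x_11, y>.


x_11 = e_11 is the standard basis vector with 1 in position 11.
<x_11, y> = y_11 = 3
As n -> infinity, <x_n, y> -> 0, confirming weak convergence of (x_n) to 0.

3


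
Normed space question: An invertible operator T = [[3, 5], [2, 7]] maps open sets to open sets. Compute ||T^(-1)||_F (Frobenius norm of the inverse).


det(T) = 3*7 - 5*2 = 11
T^(-1) = (1/11) * [[7, -5], [-2, 3]] = [[0.6364, -0.4545], [-0.1818, 0.2727]]
||T^(-1)||_F^2 = 0.6364^2 + (-0.4545)^2 + (-0.1818)^2 + 0.2727^2 = 0.7190
||T^(-1)||_F = sqrt(0.7190) = 0.8479

0.8479


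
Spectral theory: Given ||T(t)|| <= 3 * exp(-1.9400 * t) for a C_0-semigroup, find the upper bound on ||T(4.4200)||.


||T(4.4200)|| <= 3 * exp(-1.9400 * 4.4200)
= 3 * exp(-8.5748)
= 3 * 1.8880e-04
= 5.6641e-04

5.6641e-04


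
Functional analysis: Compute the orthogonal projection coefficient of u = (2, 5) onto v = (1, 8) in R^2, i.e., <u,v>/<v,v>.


Computing <u,v> = 2*1 + 5*8 = 42
Computing <v,v> = 1^2 + 8^2 = 65
Projection coefficient = 42/65 = 0.6462

0.6462


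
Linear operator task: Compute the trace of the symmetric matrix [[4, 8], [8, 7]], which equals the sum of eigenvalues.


For a self-adjoint (symmetric) matrix, the eigenvalues are real.
The sum of eigenvalues equals the trace of the matrix.
trace = 4 + 7 = 11

11


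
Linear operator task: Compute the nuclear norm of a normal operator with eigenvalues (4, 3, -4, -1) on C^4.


For a normal operator, singular values equal |eigenvalues|.
Trace norm = sum |lambda_i| = 4 + 3 + 4 + 1
= 12

12


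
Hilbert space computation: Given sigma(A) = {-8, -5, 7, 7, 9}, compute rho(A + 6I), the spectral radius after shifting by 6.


Spectrum of A + 6I = {-2, 1, 13, 13, 15}
Spectral radius = max |lambda| over the shifted spectrum
= max(2, 1, 13, 13, 15) = 15

15


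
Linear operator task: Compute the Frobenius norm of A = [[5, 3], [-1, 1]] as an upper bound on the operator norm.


||A||_F^2 = sum a_ij^2
= 5^2 + 3^2 + (-1)^2 + 1^2
= 25 + 9 + 1 + 1 = 36
||A||_F = sqrt(36) = 6.0000

6.0000


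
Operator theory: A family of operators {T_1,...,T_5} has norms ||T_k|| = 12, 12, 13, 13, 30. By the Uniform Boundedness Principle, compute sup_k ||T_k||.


By the Uniform Boundedness Principle, the supremum of norms is finite.
sup_k ||T_k|| = max(12, 12, 13, 13, 30) = 30

30


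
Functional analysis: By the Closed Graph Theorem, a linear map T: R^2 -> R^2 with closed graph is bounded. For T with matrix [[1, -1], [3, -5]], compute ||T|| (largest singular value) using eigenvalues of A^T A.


A^T A = [[10, -16], [-16, 26]]
trace(A^T A) = 36, det(A^T A) = 4
discriminant = 36^2 - 4*4 = 1280
Largest eigenvalue of A^T A = (trace + sqrt(disc))/2 = 35.8885
||T|| = sqrt(35.8885) = 5.9907

5.9907


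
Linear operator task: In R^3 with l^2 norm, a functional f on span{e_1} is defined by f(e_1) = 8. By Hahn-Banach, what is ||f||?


The norm of f is given by ||f|| = sup_{||x||=1} |f(x)|.
On span{e_1}, ||e_1|| = 1, so ||f|| = |f(e_1)| / ||e_1||
= |8| / 1 = 8.0000

8.0000


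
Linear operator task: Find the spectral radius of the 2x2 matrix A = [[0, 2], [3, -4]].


For a 2x2 matrix, eigenvalues satisfy lambda^2 - (trace)*lambda + det = 0
trace = 0 + -4 = -4
det = 0*-4 - 2*3 = -6
discriminant = (-4)^2 - 4*(-6) = 40
spectral radius = max |eigenvalue| = 5.1623

5.1623


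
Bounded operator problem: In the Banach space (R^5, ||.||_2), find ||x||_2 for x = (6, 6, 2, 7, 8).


The l^2 norm = (sum |x_i|^2)^(1/2)
Sum of 2th powers = 36 + 36 + 4 + 49 + 64 = 189
||x||_2 = (189)^(1/2) = 13.7477

13.7477


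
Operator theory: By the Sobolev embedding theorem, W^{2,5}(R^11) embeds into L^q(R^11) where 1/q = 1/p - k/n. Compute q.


Using the Sobolev embedding formula: 1/q = 1/p - k/n
1/q = 1/5 - 2/11 = 1/55
q = 1/(1/55) = 55

55.0000


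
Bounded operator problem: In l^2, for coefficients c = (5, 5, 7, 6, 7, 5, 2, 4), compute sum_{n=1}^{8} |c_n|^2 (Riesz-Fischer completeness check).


sum |c_n|^2 = 5^2 + 5^2 + 7^2 + 6^2 + 7^2 + 5^2 + 2^2 + 4^2
= 25 + 25 + 49 + 36 + 49 + 25 + 4 + 16
= 229

229


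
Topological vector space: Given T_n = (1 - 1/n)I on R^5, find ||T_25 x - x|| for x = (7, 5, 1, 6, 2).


T_25 x - x = (1 - 1/25)x - x = -x/25
||x|| = sqrt(115) = 10.7238
||T_25 x - x|| = ||x||/25 = 10.7238/25 = 0.4290

0.4290


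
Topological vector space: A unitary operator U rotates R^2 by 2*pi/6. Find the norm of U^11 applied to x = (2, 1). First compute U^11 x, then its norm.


U is a rotation by theta = 2*pi/6
U^11 = rotation by 11*theta = 22*pi/6 = 10*pi/6 (mod 2*pi)
cos(10*pi/6) = 0.5000, sin(10*pi/6) = -0.8660
U^11 x = (0.5000 * 2 - -0.8660 * 1, -0.8660 * 2 + 0.5000 * 1)
= (1.8660, -1.2321)
||U^11 x|| = sqrt(1.8660^2 + (-1.2321)^2) = sqrt(5.0000) = 2.2361

2.2361


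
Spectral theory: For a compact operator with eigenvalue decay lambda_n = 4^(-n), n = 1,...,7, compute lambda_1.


The eigenvalue formula gives lambda_1 = 1/4^1
= 1/4
= 0.2500

0.2500


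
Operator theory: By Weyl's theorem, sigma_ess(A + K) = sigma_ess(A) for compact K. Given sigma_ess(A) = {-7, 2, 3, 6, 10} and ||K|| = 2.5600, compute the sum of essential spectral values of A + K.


By Weyl's theorem, the essential spectrum is invariant under compact perturbations.
sigma_ess(A + K) = sigma_ess(A) = {-7, 2, 3, 6, 10}
Sum = -7 + 2 + 3 + 6 + 10 = 14

14


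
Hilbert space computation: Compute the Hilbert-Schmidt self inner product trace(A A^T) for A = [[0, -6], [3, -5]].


trace(A * A^T) = sum of squares of all entries
= 0^2 + (-6)^2 + 3^2 + (-5)^2
= 0 + 36 + 9 + 25
= 70

70


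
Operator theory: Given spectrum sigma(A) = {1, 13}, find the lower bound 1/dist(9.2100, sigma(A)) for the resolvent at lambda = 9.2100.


dist(9.2100, {1, 13}) = min(|9.2100 - 1|, |9.2100 - 13|)
= min(8.2100, 3.7900) = 3.7900
Resolvent bound = 1/3.7900 = 0.2639

0.2639


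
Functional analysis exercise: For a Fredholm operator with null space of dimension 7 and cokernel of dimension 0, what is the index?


The Fredholm index is defined as ind(T) = dim(ker T) - dim(coker T)
= 7 - 0
= 7

7


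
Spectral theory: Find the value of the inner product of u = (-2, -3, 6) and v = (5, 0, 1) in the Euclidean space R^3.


Computing the standard inner product <u, v> = sum u_i * v_i
= -2*5 + -3*0 + 6*1
= -10 + 0 + 6
= -4

-4


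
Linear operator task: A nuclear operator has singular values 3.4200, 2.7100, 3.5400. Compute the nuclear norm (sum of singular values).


The nuclear norm is the sum of all singular values.
||T||_1 = 3.4200 + 2.7100 + 3.5400
= 9.6700

9.6700


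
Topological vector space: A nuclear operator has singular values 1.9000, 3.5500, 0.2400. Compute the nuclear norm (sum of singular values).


The nuclear norm is the sum of all singular values.
||T||_1 = 1.9000 + 3.5500 + 0.2400
= 5.6900

5.6900


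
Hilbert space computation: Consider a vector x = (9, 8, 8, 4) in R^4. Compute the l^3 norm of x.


The l^3 norm = (sum |x_i|^3)^(1/3)
Sum of 3th powers = 729 + 512 + 512 + 64 = 1817
||x||_3 = (1817)^(1/3) = 12.2026

12.2026


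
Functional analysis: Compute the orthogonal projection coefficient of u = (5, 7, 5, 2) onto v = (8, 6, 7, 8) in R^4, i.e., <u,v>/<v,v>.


Computing <u,v> = 5*8 + 7*6 + 5*7 + 2*8 = 133
Computing <v,v> = 8^2 + 6^2 + 7^2 + 8^2 = 213
Projection coefficient = 133/213 = 0.6244

0.6244


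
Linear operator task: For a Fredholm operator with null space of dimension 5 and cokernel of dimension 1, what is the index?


The Fredholm index is defined as ind(T) = dim(ker T) - dim(coker T)
= 5 - 1
= 4

4


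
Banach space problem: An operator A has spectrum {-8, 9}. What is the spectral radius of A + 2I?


Spectrum of A + 2I = {-6, 11}
Spectral radius = max |lambda| over the shifted spectrum
= max(6, 11) = 11

11


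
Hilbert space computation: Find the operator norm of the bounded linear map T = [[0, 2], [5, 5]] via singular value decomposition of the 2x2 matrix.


A^T A = [[25, 25], [25, 29]]
trace(A^T A) = 54, det(A^T A) = 100
discriminant = 54^2 - 4*100 = 2516
Largest eigenvalue of A^T A = (trace + sqrt(disc))/2 = 52.0799
||T|| = sqrt(52.0799) = 7.2166

7.2166


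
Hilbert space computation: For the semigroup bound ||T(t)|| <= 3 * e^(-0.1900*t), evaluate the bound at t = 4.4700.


||T(4.4700)|| <= 3 * exp(-0.1900 * 4.4700)
= 3 * exp(-0.8493)
= 3 * 0.4277
= 1.2831

1.2831


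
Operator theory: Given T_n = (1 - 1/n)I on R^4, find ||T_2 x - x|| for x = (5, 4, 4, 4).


T_2 x - x = (1 - 1/2)x - x = -x/2
||x|| = sqrt(73) = 8.5440
||T_2 x - x|| = ||x||/2 = 8.5440/2 = 4.2720

4.2720


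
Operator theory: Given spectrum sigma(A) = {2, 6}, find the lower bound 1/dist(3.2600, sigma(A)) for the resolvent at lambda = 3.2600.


dist(3.2600, {2, 6}) = min(|3.2600 - 2|, |3.2600 - 6|)
= min(1.2600, 2.7400) = 1.2600
Resolvent bound = 1/1.2600 = 0.7937

0.7937


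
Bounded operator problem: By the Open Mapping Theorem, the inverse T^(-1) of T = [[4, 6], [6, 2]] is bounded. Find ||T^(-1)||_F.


det(T) = 4*2 - 6*6 = -28
T^(-1) = (1/-28) * [[2, -6], [-6, 4]] = [[-0.0714, 0.2143], [0.2143, -0.1429]]
||T^(-1)||_F^2 = (-0.0714)^2 + 0.2143^2 + 0.2143^2 + (-0.1429)^2 = 0.1173
||T^(-1)||_F = sqrt(0.1173) = 0.3426

0.3426


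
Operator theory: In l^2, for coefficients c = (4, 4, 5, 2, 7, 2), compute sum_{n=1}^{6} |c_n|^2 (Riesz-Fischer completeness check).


sum |c_n|^2 = 4^2 + 4^2 + 5^2 + 2^2 + 7^2 + 2^2
= 16 + 16 + 25 + 4 + 49 + 4
= 114

114


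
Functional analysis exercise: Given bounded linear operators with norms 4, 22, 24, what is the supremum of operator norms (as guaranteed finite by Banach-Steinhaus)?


By the Uniform Boundedness Principle, the supremum of norms is finite.
sup_k ||T_k|| = max(4, 22, 24) = 24

24


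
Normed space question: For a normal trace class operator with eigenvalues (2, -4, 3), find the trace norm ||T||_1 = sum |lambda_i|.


For a normal operator, singular values equal |eigenvalues|.
Trace norm = sum |lambda_i| = 2 + 4 + 3
= 9

9


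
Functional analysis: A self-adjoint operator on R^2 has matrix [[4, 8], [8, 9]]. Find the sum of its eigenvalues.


For a self-adjoint (symmetric) matrix, the eigenvalues are real.
The sum of eigenvalues equals the trace of the matrix.
trace = 4 + 9 = 13

13


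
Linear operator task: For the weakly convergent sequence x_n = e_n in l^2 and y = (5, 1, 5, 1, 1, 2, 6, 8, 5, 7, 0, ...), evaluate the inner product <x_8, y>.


x_8 = e_8 is the standard basis vector with 1 in position 8.
<x_8, y> = y_8 = 8
As n -> infinity, <x_n, y> -> 0, confirming weak convergence of (x_n) to 0.

8


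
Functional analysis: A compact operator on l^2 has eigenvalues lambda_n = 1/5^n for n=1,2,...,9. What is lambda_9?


The eigenvalue formula gives lambda_9 = 1/5^9
= 1/1953125
= 5.1200e-07

5.1200e-07


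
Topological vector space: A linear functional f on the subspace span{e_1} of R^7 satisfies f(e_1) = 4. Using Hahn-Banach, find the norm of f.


The norm of f is given by ||f|| = sup_{||x||=1} |f(x)|.
On span{e_1}, ||e_1|| = 1, so ||f|| = |f(e_1)| / ||e_1||
= |4| / 1 = 4.0000

4.0000


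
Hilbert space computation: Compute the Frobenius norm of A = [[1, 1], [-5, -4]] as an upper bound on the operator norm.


||A||_F^2 = sum a_ij^2
= 1^2 + 1^2 + (-5)^2 + (-4)^2
= 1 + 1 + 25 + 16 = 43
||A||_F = sqrt(43) = 6.5574

6.5574


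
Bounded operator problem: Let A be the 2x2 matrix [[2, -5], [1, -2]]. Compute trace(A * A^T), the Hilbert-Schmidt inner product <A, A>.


trace(A * A^T) = sum of squares of all entries
= 2^2 + (-5)^2 + 1^2 + (-2)^2
= 4 + 25 + 1 + 4
= 34

34


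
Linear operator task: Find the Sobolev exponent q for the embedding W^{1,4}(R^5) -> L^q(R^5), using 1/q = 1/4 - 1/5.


Using the Sobolev embedding formula: 1/q = 1/p - k/n
1/q = 1/4 - 1/5 = 1/20
q = 1/(1/20) = 20

20.0000


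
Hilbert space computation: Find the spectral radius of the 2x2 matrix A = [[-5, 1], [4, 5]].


For a 2x2 matrix, eigenvalues satisfy lambda^2 - (trace)*lambda + det = 0
trace = -5 + 5 = 0
det = -5*5 - 1*4 = -29
discriminant = 0^2 - 4*(-29) = 116
spectral radius = max |eigenvalue| = 5.3852

5.3852


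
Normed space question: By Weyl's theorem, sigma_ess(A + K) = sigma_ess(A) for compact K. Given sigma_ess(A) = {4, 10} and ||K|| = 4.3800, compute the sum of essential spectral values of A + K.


By Weyl's theorem, the essential spectrum is invariant under compact perturbations.
sigma_ess(A + K) = sigma_ess(A) = {4, 10}
Sum = 4 + 10 = 14

14


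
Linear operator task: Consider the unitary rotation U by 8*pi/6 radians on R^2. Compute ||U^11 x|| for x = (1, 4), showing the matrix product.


U is a rotation by theta = 8*pi/6
U^11 = rotation by 11*theta = 88*pi/6 = 4*pi/6 (mod 2*pi)
cos(4*pi/6) = -0.5000, sin(4*pi/6) = 0.8660
U^11 x = (-0.5000 * 1 - 0.8660 * 4, 0.8660 * 1 + -0.5000 * 4)
= (-3.9641, -1.1340)
||U^11 x|| = sqrt((-3.9641)^2 + (-1.1340)^2) = sqrt(17.0000) = 4.1231

4.1231


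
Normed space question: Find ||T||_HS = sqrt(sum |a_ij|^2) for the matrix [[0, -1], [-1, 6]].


The Hilbert-Schmidt norm is sqrt(sum of squares of all entries).
Sum of squares = 0^2 + (-1)^2 + (-1)^2 + 6^2
= 0 + 1 + 1 + 36 = 38
||T||_HS = sqrt(38) = 6.1644

6.1644


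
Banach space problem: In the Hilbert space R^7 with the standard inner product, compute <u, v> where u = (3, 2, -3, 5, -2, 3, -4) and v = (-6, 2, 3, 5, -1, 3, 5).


Computing the standard inner product <u, v> = sum u_i * v_i
= 3*-6 + 2*2 + -3*3 + 5*5 + -2*-1 + 3*3 + -4*5
= -18 + 4 + -9 + 25 + 2 + 9 + -20
= -7

-7


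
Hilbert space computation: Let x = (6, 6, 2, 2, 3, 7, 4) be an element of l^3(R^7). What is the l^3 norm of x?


The l^3 norm = (sum |x_i|^3)^(1/3)
Sum of 3th powers = 216 + 216 + 8 + 8 + 27 + 343 + 64 = 882
||x||_3 = (882)^(1/3) = 9.5901

9.5901


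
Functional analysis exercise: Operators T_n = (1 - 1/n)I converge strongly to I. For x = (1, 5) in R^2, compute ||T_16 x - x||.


T_16 x - x = (1 - 1/16)x - x = -x/16
||x|| = sqrt(26) = 5.0990
||T_16 x - x|| = ||x||/16 = 5.0990/16 = 0.3187

0.3187


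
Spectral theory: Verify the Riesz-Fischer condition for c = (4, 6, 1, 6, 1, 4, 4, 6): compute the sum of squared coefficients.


sum |c_n|^2 = 4^2 + 6^2 + 1^2 + 6^2 + 1^2 + 4^2 + 4^2 + 6^2
= 16 + 36 + 1 + 36 + 1 + 16 + 16 + 36
= 158

158


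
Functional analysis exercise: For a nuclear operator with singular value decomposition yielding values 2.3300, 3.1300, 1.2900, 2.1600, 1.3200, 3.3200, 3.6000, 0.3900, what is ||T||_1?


The nuclear norm is the sum of all singular values.
||T||_1 = 2.3300 + 3.1300 + 1.2900 + 2.1600 + 1.3200 + 3.3200 + 3.6000 + 0.3900
= 17.5400

17.5400


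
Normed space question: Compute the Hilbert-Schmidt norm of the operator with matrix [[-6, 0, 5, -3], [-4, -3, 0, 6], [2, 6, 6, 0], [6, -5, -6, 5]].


The Hilbert-Schmidt norm is sqrt(sum of squares of all entries).
Sum of squares = (-6)^2 + 0^2 + 5^2 + (-3)^2 + (-4)^2 + (-3)^2 + 0^2 + 6^2 + 2^2 + 6^2 + 6^2 + 0^2 + 6^2 + (-5)^2 + (-6)^2 + 5^2
= 36 + 0 + 25 + 9 + 16 + 9 + 0 + 36 + 4 + 36 + 36 + 0 + 36 + 25 + 36 + 25 = 329
||T||_HS = sqrt(329) = 18.1384

18.1384


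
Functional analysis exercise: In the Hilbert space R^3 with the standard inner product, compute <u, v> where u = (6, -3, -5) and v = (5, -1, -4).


Computing the standard inner product <u, v> = sum u_i * v_i
= 6*5 + -3*-1 + -5*-4
= 30 + 3 + 20
= 53

53


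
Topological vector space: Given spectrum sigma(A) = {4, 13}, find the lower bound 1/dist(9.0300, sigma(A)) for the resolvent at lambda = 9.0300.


dist(9.0300, {4, 13}) = min(|9.0300 - 4|, |9.0300 - 13|)
= min(5.0300, 3.9700) = 3.9700
Resolvent bound = 1/3.9700 = 0.2519

0.2519


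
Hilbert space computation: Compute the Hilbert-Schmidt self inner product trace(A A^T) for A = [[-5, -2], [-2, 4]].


trace(A * A^T) = sum of squares of all entries
= (-5)^2 + (-2)^2 + (-2)^2 + 4^2
= 25 + 4 + 4 + 16
= 49

49


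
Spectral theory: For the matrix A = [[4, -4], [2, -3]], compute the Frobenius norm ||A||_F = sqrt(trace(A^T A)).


||A||_F^2 = sum a_ij^2
= 4^2 + (-4)^2 + 2^2 + (-3)^2
= 16 + 16 + 4 + 9 = 45
||A||_F = sqrt(45) = 6.7082

6.7082


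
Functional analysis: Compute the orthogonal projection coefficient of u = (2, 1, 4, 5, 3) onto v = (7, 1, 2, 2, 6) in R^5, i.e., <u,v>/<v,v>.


Computing <u,v> = 2*7 + 1*1 + 4*2 + 5*2 + 3*6 = 51
Computing <v,v> = 7^2 + 1^2 + 2^2 + 2^2 + 6^2 = 94
Projection coefficient = 51/94 = 0.5426

0.5426


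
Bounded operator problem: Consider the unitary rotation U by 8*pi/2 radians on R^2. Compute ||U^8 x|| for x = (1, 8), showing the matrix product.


U is a rotation by theta = 8*pi/2
U^8 = rotation by 8*theta = 64*pi/2 = 0*pi/2 (mod 2*pi)
cos(0*pi/2) = 1.0000, sin(0*pi/2) = 0.0000
U^8 x = (1.0000 * 1 - 0.0000 * 8, 0.0000 * 1 + 1.0000 * 8)
= (1.0000, 8.0000)
||U^8 x|| = sqrt(1.0000^2 + 8.0000^2) = sqrt(65.0000) = 8.0623

8.0623


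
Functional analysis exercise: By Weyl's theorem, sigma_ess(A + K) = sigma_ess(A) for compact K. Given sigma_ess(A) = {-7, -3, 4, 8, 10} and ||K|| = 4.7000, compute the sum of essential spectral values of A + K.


By Weyl's theorem, the essential spectrum is invariant under compact perturbations.
sigma_ess(A + K) = sigma_ess(A) = {-7, -3, 4, 8, 10}
Sum = -7 + -3 + 4 + 8 + 10 = 12

12


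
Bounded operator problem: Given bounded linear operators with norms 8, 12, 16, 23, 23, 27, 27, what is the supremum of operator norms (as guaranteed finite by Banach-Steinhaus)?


By the Uniform Boundedness Principle, the supremum of norms is finite.
sup_k ||T_k|| = max(8, 12, 16, 23, 23, 27, 27) = 27

27


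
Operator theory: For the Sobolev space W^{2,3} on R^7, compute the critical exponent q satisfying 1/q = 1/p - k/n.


Using the Sobolev embedding formula: 1/q = 1/p - k/n
1/q = 1/3 - 2/7 = 1/21
q = 1/(1/21) = 21

21.0000


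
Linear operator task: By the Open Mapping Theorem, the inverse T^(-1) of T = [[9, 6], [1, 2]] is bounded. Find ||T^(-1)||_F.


det(T) = 9*2 - 6*1 = 12
T^(-1) = (1/12) * [[2, -6], [-1, 9]] = [[0.1667, -0.5000], [-0.0833, 0.7500]]
||T^(-1)||_F^2 = 0.1667^2 + (-0.5000)^2 + (-0.0833)^2 + 0.7500^2 = 0.8472
||T^(-1)||_F = sqrt(0.8472) = 0.9204

0.9204


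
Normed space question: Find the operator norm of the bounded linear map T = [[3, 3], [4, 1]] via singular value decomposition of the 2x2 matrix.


A^T A = [[25, 13], [13, 10]]
trace(A^T A) = 35, det(A^T A) = 81
discriminant = 35^2 - 4*81 = 901
Largest eigenvalue of A^T A = (trace + sqrt(disc))/2 = 32.5083
||T|| = sqrt(32.5083) = 5.7016

5.7016


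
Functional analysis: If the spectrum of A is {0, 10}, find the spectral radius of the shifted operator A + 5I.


Spectrum of A + 5I = {5, 15}
Spectral radius = max |lambda| over the shifted spectrum
= max(5, 15) = 15

15


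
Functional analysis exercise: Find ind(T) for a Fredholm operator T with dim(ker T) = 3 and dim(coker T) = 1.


The Fredholm index is defined as ind(T) = dim(ker T) - dim(coker T)
= 3 - 1
= 2

2


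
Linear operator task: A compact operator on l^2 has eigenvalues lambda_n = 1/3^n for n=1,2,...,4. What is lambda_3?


The eigenvalue formula gives lambda_3 = 1/3^3
= 1/27
= 0.0370

0.0370


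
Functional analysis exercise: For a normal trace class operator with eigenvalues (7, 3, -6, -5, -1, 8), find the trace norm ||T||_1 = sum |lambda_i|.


For a normal operator, singular values equal |eigenvalues|.
Trace norm = sum |lambda_i| = 7 + 3 + 6 + 5 + 1 + 8
= 30

30


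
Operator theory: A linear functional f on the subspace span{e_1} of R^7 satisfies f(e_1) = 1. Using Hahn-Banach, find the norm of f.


The norm of f is given by ||f|| = sup_{||x||=1} |f(x)|.
On span{e_1}, ||e_1|| = 1, so ||f|| = |f(e_1)| / ||e_1||
= |1| / 1 = 1.0000

1.0000


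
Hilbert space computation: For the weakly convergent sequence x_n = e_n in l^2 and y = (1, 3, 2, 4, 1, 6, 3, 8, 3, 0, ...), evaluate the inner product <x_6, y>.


x_6 = e_6 is the standard basis vector with 1 in position 6.
<x_6, y> = y_6 = 6
As n -> infinity, <x_n, y> -> 0, confirming weak convergence of (x_n) to 0.

6


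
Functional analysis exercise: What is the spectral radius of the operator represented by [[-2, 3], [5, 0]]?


For a 2x2 matrix, eigenvalues satisfy lambda^2 - (trace)*lambda + det = 0
trace = -2 + 0 = -2
det = -2*0 - 3*5 = -15
discriminant = (-2)^2 - 4*(-15) = 64
spectral radius = max |eigenvalue| = 5.0000

5.0000


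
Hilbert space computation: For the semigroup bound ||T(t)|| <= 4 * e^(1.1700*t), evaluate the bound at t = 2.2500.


||T(2.2500)|| <= 4 * exp(1.1700 * 2.2500)
= 4 * exp(2.6325)
= 4 * 13.9085
= 55.6340

55.6340


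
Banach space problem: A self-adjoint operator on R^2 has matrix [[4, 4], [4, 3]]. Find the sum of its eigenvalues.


For a self-adjoint (symmetric) matrix, the eigenvalues are real.
The sum of eigenvalues equals the trace of the matrix.
trace = 4 + 3 = 7

7


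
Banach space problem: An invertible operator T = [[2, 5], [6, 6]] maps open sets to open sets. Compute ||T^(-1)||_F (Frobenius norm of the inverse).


det(T) = 2*6 - 5*6 = -18
T^(-1) = (1/-18) * [[6, -5], [-6, 2]] = [[-0.3333, 0.2778], [0.3333, -0.1111]]
||T^(-1)||_F^2 = (-0.3333)^2 + 0.2778^2 + 0.3333^2 + (-0.1111)^2 = 0.3117
||T^(-1)||_F = sqrt(0.3117) = 0.5583

0.5583


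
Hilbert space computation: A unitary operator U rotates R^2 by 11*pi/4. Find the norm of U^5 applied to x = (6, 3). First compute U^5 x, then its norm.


U is a rotation by theta = 11*pi/4
U^5 = rotation by 5*theta = 55*pi/4 = 7*pi/4 (mod 2*pi)
cos(7*pi/4) = 0.7071, sin(7*pi/4) = -0.7071
U^5 x = (0.7071 * 6 - -0.7071 * 3, -0.7071 * 6 + 0.7071 * 3)
= (6.3640, -2.1213)
||U^5 x|| = sqrt(6.3640^2 + (-2.1213)^2) = sqrt(45.0000) = 6.7082

6.7082


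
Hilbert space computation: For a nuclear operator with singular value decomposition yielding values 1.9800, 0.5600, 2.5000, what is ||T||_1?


The nuclear norm is the sum of all singular values.
||T||_1 = 1.9800 + 0.5600 + 2.5000
= 5.0400

5.0400


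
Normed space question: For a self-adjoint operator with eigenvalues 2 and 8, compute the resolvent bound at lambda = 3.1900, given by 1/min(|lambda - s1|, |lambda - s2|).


dist(3.1900, {2, 8}) = min(|3.1900 - 2|, |3.1900 - 8|)
= min(1.1900, 4.8100) = 1.1900
Resolvent bound = 1/1.1900 = 0.8403

0.8403


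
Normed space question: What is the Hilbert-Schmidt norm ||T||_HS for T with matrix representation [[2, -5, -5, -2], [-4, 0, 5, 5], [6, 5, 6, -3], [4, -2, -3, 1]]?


The Hilbert-Schmidt norm is sqrt(sum of squares of all entries).
Sum of squares = 2^2 + (-5)^2 + (-5)^2 + (-2)^2 + (-4)^2 + 0^2 + 5^2 + 5^2 + 6^2 + 5^2 + 6^2 + (-3)^2 + 4^2 + (-2)^2 + (-3)^2 + 1^2
= 4 + 25 + 25 + 4 + 16 + 0 + 25 + 25 + 36 + 25 + 36 + 9 + 16 + 4 + 9 + 1 = 260
||T||_HS = sqrt(260) = 16.1245

16.1245


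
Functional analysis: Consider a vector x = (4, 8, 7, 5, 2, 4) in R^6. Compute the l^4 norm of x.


The l^4 norm = (sum |x_i|^4)^(1/4)
Sum of 4th powers = 256 + 4096 + 2401 + 625 + 16 + 256 = 7650
||x||_4 = (7650)^(1/4) = 9.3522

9.3522


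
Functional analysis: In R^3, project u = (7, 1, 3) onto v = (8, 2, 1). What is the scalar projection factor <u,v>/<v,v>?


Computing <u,v> = 7*8 + 1*2 + 3*1 = 61
Computing <v,v> = 8^2 + 2^2 + 1^2 = 69
Projection coefficient = 61/69 = 0.8841

0.8841


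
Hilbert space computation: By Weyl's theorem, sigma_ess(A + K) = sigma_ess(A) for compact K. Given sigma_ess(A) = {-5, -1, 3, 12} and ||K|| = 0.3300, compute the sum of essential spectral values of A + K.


By Weyl's theorem, the essential spectrum is invariant under compact perturbations.
sigma_ess(A + K) = sigma_ess(A) = {-5, -1, 3, 12}
Sum = -5 + -1 + 3 + 12 = 9

9


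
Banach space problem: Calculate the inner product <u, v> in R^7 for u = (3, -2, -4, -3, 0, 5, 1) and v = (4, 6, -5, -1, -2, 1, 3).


Computing the standard inner product <u, v> = sum u_i * v_i
= 3*4 + -2*6 + -4*-5 + -3*-1 + 0*-2 + 5*1 + 1*3
= 12 + -12 + 20 + 3 + 0 + 5 + 3
= 31

31


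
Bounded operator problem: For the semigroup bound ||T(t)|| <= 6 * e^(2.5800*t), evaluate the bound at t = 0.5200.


||T(0.5200)|| <= 6 * exp(2.5800 * 0.5200)
= 6 * exp(1.3416)
= 6 * 3.8252
= 22.9510

22.9510


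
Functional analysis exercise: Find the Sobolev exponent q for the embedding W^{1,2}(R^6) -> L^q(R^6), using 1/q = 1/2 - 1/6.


Using the Sobolev embedding formula: 1/q = 1/p - k/n
1/q = 1/2 - 1/6 = 1/3
q = 1/(1/3) = 3

3.0000


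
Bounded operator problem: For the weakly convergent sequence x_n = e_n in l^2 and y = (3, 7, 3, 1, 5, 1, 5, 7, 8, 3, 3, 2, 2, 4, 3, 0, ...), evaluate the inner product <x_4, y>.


x_4 = e_4 is the standard basis vector with 1 in position 4.
<x_4, y> = y_4 = 1
As n -> infinity, <x_n, y> -> 0, confirming weak convergence of (x_n) to 0.

1


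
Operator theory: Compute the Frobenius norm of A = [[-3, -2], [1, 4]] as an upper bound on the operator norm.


||A||_F^2 = sum a_ij^2
= (-3)^2 + (-2)^2 + 1^2 + 4^2
= 9 + 4 + 1 + 16 = 30
||A||_F = sqrt(30) = 5.4772

5.4772


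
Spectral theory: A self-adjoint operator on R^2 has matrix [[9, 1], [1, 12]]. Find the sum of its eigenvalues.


For a self-adjoint (symmetric) matrix, the eigenvalues are real.
The sum of eigenvalues equals the trace of the matrix.
trace = 9 + 12 = 21

21


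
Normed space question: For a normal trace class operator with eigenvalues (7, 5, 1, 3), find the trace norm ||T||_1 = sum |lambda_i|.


For a normal operator, singular values equal |eigenvalues|.
Trace norm = sum |lambda_i| = 7 + 5 + 1 + 3
= 16

16


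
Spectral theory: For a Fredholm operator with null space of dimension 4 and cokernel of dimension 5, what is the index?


The Fredholm index is defined as ind(T) = dim(ker T) - dim(coker T)
= 4 - 5
= -1

-1


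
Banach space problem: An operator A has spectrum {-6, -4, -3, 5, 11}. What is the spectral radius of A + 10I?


Spectrum of A + 10I = {4, 6, 7, 15, 21}
Spectral radius = max |lambda| over the shifted spectrum
= max(4, 6, 7, 15, 21) = 21

21


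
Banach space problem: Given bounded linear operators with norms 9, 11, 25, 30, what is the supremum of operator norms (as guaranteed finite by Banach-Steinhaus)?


By the Uniform Boundedness Principle, the supremum of norms is finite.
sup_k ||T_k|| = max(9, 11, 25, 30) = 30

30


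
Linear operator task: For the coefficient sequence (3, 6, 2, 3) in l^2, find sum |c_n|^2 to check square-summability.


sum |c_n|^2 = 3^2 + 6^2 + 2^2 + 3^2
= 9 + 36 + 4 + 9
= 58

58


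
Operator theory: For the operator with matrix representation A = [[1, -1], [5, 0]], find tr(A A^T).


trace(A * A^T) = sum of squares of all entries
= 1^2 + (-1)^2 + 5^2 + 0^2
= 1 + 1 + 25 + 0
= 27

27


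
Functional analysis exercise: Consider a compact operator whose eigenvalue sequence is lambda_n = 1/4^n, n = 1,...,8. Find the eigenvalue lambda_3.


The eigenvalue formula gives lambda_3 = 1/4^3
= 1/64
= 0.0156

0.0156


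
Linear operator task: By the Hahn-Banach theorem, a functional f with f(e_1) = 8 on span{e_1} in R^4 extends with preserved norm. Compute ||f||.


The norm of f is given by ||f|| = sup_{||x||=1} |f(x)|.
On span{e_1}, ||e_1|| = 1, so ||f|| = |f(e_1)| / ||e_1||
= |8| / 1 = 8.0000

8.0000


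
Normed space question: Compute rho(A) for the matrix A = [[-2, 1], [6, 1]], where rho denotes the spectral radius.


For a 2x2 matrix, eigenvalues satisfy lambda^2 - (trace)*lambda + det = 0
trace = -2 + 1 = -1
det = -2*1 - 1*6 = -8
discriminant = (-1)^2 - 4*(-8) = 33
spectral radius = max |eigenvalue| = 3.3723

3.3723


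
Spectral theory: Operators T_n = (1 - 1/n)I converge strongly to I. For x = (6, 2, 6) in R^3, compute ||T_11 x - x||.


T_11 x - x = (1 - 1/11)x - x = -x/11
||x|| = sqrt(76) = 8.7178
||T_11 x - x|| = ||x||/11 = 8.7178/11 = 0.7925

0.7925


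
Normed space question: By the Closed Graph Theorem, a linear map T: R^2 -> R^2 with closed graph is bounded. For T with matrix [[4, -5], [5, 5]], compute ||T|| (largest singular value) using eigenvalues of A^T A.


A^T A = [[41, 5], [5, 50]]
trace(A^T A) = 91, det(A^T A) = 2025
discriminant = 91^2 - 4*2025 = 181
Largest eigenvalue of A^T A = (trace + sqrt(disc))/2 = 52.2268
||T|| = sqrt(52.2268) = 7.2268

7.2268


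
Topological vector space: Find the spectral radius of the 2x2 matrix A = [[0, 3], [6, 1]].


For a 2x2 matrix, eigenvalues satisfy lambda^2 - (trace)*lambda + det = 0
trace = 0 + 1 = 1
det = 0*1 - 3*6 = -18
discriminant = 1^2 - 4*(-18) = 73
spectral radius = max |eigenvalue| = 4.7720

4.7720


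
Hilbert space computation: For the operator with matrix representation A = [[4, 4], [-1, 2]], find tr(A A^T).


trace(A * A^T) = sum of squares of all entries
= 4^2 + 4^2 + (-1)^2 + 2^2
= 16 + 16 + 1 + 4
= 37

37


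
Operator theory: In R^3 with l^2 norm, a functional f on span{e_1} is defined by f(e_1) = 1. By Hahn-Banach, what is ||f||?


The norm of f is given by ||f|| = sup_{||x||=1} |f(x)|.
On span{e_1}, ||e_1|| = 1, so ||f|| = |f(e_1)| / ||e_1||
= |1| / 1 = 1.0000

1.0000


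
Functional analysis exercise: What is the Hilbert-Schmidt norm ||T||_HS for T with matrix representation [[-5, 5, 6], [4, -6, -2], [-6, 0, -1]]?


The Hilbert-Schmidt norm is sqrt(sum of squares of all entries).
Sum of squares = (-5)^2 + 5^2 + 6^2 + 4^2 + (-6)^2 + (-2)^2 + (-6)^2 + 0^2 + (-1)^2
= 25 + 25 + 36 + 16 + 36 + 4 + 36 + 0 + 1 = 179
||T||_HS = sqrt(179) = 13.3791

13.3791


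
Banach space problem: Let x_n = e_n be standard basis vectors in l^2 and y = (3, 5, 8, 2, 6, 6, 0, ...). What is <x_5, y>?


x_5 = e_5 is the standard basis vector with 1 in position 5.
<x_5, y> = y_5 = 6
As n -> infinity, <x_n, y> -> 0, confirming weak convergence of (x_n) to 0.

6


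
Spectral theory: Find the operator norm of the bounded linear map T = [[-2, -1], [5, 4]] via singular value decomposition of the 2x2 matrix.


A^T A = [[29, 22], [22, 17]]
trace(A^T A) = 46, det(A^T A) = 9
discriminant = 46^2 - 4*9 = 2080
Largest eigenvalue of A^T A = (trace + sqrt(disc))/2 = 45.8035
||T|| = sqrt(45.8035) = 6.7678

6.7678


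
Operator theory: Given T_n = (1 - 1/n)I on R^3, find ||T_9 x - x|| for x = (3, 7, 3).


T_9 x - x = (1 - 1/9)x - x = -x/9
||x|| = sqrt(67) = 8.1854
||T_9 x - x|| = ||x||/9 = 8.1854/9 = 0.9095

0.9095


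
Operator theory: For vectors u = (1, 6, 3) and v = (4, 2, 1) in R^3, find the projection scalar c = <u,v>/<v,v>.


Computing <u,v> = 1*4 + 6*2 + 3*1 = 19
Computing <v,v> = 4^2 + 2^2 + 1^2 = 21
Projection coefficient = 19/21 = 0.9048

0.9048


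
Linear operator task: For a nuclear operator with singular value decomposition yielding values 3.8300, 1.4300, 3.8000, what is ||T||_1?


The nuclear norm is the sum of all singular values.
||T||_1 = 3.8300 + 1.4300 + 3.8000
= 9.0600

9.0600


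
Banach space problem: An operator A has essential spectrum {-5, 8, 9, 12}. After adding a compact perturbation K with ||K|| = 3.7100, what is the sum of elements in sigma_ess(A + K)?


By Weyl's theorem, the essential spectrum is invariant under compact perturbations.
sigma_ess(A + K) = sigma_ess(A) = {-5, 8, 9, 12}
Sum = -5 + 8 + 9 + 12 = 24

24


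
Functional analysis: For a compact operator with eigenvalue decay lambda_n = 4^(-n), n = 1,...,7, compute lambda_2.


The eigenvalue formula gives lambda_2 = 1/4^2
= 1/16
= 0.0625

0.0625


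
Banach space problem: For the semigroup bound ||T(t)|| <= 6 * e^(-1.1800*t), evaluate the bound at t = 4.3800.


||T(4.3800)|| <= 6 * exp(-1.1800 * 4.3800)
= 6 * exp(-5.1684)
= 6 * 0.0057
= 0.0342

0.0342


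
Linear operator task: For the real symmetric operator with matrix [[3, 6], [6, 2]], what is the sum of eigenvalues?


For a self-adjoint (symmetric) matrix, the eigenvalues are real.
The sum of eigenvalues equals the trace of the matrix.
trace = 3 + 2 = 5

5


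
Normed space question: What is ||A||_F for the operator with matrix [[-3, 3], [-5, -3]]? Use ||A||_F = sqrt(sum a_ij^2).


||A||_F^2 = sum a_ij^2
= (-3)^2 + 3^2 + (-5)^2 + (-3)^2
= 9 + 9 + 25 + 9 = 52
||A||_F = sqrt(52) = 7.2111

7.2111


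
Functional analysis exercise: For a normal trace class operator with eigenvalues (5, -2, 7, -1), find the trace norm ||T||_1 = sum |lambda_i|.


For a normal operator, singular values equal |eigenvalues|.
Trace norm = sum |lambda_i| = 5 + 2 + 7 + 1
= 15

15


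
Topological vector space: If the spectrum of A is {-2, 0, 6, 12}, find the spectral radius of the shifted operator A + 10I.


Spectrum of A + 10I = {8, 10, 16, 22}
Spectral radius = max |lambda| over the shifted spectrum
= max(8, 10, 16, 22) = 22

22
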